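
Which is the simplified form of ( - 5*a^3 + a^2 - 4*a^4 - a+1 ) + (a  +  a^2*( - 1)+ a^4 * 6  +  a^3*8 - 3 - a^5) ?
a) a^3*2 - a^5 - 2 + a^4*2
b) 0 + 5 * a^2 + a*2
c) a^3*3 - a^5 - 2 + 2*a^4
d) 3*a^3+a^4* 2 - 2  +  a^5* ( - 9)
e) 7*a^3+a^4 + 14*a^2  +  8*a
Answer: c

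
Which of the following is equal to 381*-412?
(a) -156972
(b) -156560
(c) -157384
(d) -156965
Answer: a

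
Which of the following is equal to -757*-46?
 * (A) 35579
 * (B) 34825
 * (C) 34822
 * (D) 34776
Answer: C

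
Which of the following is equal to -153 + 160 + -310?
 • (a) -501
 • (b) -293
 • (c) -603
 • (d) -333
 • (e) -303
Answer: e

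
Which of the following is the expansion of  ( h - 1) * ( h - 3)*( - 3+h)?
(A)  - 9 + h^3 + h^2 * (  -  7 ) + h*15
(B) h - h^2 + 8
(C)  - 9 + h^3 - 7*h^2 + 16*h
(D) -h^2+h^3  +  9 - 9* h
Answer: A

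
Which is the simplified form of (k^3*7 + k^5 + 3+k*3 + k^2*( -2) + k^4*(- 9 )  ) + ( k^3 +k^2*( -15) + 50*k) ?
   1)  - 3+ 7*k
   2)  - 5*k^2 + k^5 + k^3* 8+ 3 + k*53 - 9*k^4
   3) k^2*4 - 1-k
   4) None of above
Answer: 4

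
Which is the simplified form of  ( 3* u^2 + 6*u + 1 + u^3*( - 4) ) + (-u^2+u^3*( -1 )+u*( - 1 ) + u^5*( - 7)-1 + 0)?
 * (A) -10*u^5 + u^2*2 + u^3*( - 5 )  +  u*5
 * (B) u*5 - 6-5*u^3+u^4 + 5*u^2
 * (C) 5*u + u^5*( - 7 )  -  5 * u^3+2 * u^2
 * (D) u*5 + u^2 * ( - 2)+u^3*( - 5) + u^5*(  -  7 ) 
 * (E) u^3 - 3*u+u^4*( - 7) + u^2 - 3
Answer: C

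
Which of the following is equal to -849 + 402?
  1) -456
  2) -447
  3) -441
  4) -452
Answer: 2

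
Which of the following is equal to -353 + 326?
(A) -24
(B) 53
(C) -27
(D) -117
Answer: C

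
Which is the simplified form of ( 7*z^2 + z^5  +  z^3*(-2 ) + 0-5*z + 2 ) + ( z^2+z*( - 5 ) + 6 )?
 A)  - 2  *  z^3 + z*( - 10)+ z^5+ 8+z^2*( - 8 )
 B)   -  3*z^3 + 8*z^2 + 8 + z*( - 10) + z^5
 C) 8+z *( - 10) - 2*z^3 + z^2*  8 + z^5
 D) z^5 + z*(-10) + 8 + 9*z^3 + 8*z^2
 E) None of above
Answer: C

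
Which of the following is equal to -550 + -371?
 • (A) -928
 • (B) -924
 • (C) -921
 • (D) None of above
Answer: C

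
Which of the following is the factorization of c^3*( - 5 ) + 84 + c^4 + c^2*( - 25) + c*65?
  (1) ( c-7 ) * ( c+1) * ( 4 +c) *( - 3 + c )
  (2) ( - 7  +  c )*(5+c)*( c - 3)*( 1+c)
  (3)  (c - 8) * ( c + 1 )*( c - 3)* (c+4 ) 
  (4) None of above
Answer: 1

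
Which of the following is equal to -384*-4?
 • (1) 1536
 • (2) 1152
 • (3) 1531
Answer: 1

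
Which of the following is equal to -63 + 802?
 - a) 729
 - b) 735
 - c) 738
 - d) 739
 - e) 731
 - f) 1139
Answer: d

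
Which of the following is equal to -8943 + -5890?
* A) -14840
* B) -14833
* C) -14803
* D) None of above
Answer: B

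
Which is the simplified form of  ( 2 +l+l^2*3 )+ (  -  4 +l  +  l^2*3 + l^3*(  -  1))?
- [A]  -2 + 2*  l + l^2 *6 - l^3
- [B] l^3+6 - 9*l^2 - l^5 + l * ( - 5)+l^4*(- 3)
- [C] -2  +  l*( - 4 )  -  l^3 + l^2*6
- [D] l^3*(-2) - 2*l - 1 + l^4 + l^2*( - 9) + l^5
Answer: A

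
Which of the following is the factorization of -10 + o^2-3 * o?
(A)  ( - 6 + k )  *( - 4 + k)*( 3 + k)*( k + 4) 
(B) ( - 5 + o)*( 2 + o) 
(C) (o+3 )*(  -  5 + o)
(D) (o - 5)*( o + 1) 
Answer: B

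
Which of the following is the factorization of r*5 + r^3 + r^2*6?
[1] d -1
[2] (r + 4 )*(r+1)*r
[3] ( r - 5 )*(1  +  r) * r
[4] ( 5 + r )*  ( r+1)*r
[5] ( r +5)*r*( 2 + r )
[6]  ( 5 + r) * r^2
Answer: 4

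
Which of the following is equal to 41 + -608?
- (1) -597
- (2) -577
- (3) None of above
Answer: 3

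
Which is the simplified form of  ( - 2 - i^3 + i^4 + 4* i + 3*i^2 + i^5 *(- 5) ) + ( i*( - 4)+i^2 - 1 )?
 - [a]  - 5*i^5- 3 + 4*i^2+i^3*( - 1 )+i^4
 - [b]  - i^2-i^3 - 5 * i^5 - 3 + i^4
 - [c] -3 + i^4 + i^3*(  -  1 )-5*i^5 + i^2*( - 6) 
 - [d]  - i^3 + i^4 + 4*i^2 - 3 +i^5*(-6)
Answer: a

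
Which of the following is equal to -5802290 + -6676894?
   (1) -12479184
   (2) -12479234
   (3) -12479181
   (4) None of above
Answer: 1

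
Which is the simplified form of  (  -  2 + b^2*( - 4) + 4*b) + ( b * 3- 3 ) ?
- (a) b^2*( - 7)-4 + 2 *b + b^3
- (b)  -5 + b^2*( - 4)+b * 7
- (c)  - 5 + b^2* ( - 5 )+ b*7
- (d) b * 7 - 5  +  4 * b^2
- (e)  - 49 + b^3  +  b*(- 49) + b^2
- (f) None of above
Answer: b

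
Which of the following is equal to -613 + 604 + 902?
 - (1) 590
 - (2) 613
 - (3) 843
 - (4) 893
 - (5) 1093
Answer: 4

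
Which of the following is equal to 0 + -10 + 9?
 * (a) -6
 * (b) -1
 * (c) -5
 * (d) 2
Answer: b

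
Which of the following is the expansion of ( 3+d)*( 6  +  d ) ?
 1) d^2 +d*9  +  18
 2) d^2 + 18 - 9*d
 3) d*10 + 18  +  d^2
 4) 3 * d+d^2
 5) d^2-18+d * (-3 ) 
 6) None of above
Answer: 1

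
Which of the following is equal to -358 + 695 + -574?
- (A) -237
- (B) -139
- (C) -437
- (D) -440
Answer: A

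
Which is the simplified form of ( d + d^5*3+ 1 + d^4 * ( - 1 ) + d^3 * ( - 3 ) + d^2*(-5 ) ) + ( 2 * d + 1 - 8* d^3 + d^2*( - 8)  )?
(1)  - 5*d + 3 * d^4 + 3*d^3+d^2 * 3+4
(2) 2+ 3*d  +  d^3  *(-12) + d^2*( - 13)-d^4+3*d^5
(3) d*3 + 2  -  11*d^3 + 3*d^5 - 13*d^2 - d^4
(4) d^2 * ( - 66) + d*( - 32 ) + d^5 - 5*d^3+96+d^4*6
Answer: 3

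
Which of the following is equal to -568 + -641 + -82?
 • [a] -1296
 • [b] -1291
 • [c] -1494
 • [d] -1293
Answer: b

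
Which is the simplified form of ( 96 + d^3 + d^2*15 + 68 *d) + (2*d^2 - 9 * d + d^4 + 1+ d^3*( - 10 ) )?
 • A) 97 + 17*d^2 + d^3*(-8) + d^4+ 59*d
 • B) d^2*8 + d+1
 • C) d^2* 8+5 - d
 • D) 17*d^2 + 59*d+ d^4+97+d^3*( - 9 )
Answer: D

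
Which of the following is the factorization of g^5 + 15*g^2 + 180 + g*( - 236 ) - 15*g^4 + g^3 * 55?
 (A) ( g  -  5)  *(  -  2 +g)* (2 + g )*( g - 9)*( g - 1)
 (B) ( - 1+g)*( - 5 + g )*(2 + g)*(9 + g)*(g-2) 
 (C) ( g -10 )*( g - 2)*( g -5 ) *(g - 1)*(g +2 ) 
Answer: A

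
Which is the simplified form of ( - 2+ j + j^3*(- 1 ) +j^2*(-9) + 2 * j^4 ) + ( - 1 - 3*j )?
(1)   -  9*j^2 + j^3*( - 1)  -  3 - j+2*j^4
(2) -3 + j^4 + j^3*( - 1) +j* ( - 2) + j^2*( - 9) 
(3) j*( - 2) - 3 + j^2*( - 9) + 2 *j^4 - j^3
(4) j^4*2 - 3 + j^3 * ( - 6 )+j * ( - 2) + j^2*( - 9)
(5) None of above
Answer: 3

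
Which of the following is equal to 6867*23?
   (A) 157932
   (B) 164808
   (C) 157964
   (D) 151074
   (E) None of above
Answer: E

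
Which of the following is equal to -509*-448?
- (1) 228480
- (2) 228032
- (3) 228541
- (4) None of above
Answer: 2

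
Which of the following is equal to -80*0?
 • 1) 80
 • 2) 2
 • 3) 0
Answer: 3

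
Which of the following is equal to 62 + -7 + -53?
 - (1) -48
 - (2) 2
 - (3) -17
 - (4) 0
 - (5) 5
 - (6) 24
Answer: 2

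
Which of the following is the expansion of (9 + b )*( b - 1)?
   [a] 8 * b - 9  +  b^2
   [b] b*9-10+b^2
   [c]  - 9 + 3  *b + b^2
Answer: a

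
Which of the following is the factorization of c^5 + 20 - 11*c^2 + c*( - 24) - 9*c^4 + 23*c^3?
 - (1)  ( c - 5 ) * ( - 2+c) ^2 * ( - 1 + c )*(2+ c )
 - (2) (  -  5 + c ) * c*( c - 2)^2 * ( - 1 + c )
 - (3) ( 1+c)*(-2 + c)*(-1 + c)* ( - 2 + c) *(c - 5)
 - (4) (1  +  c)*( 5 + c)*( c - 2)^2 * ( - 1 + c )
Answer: 3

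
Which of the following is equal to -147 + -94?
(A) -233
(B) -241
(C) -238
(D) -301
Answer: B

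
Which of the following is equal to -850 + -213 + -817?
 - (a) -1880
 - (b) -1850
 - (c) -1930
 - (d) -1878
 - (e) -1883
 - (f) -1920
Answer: a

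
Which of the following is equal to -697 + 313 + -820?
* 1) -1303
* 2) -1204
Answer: 2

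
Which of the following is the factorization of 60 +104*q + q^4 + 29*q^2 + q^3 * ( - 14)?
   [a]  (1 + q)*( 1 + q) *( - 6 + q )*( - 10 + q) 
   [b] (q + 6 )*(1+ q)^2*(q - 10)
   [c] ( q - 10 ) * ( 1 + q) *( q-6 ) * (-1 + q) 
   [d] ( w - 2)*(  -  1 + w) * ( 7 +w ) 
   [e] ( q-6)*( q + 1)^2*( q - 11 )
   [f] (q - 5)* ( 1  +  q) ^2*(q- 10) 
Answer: a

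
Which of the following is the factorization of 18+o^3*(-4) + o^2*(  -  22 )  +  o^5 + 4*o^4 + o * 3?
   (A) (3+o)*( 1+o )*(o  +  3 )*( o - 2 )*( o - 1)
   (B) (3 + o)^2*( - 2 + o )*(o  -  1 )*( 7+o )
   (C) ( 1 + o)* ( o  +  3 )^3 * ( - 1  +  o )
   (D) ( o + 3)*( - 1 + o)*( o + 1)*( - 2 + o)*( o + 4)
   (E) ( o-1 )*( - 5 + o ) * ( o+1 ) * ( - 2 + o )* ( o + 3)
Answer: A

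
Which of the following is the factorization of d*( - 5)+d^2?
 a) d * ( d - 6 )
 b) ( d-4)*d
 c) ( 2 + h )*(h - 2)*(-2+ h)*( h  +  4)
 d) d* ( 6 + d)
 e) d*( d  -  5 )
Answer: e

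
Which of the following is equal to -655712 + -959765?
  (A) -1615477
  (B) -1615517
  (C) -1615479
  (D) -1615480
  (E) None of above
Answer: A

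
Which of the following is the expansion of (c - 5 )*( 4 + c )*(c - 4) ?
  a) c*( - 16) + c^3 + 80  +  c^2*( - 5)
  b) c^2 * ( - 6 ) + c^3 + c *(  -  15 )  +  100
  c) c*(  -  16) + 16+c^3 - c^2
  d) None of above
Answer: a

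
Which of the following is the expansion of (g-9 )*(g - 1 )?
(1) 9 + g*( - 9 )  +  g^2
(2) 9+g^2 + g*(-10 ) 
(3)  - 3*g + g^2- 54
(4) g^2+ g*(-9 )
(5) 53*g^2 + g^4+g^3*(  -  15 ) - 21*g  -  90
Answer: 2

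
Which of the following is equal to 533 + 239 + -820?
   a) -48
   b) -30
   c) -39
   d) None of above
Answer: a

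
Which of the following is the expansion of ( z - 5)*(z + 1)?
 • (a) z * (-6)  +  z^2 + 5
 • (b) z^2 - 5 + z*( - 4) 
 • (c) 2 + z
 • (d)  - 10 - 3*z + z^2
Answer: b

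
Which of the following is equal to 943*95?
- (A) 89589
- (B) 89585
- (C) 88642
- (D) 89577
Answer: B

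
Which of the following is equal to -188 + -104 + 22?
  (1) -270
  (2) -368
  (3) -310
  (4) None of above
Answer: 1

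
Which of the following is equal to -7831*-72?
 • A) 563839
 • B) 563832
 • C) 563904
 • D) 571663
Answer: B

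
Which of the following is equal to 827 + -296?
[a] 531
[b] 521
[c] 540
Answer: a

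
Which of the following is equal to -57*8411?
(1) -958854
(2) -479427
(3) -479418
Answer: 2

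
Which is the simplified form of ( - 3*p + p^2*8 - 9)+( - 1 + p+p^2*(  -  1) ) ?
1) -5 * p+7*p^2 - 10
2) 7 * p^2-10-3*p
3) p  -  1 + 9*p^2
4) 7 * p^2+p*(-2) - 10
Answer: 4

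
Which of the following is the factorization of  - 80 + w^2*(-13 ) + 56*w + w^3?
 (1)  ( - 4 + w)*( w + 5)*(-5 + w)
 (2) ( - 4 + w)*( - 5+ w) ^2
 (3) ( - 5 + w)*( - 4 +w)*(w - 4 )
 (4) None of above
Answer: 3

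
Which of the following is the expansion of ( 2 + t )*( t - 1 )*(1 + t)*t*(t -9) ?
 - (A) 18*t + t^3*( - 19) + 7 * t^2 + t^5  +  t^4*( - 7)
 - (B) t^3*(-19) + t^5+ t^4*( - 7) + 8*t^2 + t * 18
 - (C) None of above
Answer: A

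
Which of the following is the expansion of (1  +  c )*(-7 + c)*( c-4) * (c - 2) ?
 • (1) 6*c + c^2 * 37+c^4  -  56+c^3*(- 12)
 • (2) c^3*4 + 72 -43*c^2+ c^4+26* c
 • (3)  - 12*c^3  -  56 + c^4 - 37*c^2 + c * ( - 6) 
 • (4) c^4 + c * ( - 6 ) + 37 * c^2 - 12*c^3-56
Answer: 4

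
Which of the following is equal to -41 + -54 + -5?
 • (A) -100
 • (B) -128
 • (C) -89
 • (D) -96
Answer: A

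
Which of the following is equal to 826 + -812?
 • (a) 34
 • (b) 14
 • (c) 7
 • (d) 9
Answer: b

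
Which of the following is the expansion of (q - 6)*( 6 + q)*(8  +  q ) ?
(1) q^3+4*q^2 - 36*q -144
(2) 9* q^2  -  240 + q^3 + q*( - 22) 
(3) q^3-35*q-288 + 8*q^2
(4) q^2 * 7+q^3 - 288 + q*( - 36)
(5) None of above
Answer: 5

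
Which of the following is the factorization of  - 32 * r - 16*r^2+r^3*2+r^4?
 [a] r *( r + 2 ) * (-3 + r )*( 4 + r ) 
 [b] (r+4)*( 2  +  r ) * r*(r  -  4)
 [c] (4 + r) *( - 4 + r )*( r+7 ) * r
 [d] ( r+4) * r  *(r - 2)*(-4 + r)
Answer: b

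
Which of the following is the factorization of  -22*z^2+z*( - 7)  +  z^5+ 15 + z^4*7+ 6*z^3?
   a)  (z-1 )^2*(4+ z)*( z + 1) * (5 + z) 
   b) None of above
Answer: b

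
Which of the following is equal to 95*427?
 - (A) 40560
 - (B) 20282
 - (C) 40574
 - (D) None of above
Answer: D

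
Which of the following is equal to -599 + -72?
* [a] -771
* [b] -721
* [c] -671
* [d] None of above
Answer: c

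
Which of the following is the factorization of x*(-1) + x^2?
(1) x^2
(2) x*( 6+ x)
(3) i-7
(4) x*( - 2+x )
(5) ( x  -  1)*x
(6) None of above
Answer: 5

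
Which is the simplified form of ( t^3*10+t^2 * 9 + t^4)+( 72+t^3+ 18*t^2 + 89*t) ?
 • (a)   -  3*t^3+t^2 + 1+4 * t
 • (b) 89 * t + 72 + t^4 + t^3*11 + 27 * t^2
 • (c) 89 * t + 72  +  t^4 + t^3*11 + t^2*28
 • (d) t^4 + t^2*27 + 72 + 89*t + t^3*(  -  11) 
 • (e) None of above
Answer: b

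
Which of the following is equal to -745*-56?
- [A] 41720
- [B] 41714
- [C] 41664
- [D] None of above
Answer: A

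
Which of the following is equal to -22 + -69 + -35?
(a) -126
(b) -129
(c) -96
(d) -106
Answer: a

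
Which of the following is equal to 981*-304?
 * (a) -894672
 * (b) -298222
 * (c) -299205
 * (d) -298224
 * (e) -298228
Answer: d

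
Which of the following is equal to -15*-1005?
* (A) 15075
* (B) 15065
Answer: A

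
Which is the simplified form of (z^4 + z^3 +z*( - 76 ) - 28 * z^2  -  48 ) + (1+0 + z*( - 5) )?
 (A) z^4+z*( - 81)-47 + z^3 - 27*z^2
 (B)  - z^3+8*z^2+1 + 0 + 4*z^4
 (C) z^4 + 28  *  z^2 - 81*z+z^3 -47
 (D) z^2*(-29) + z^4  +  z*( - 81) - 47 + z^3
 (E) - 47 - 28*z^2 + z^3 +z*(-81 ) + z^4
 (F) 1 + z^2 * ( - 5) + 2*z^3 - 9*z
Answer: E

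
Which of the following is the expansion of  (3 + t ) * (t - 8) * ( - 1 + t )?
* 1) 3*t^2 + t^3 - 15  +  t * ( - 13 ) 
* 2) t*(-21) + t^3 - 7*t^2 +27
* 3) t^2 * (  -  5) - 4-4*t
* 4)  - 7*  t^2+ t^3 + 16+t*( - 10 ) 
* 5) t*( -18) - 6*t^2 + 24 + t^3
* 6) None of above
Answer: 6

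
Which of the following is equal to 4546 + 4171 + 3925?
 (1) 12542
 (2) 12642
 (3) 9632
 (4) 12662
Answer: 2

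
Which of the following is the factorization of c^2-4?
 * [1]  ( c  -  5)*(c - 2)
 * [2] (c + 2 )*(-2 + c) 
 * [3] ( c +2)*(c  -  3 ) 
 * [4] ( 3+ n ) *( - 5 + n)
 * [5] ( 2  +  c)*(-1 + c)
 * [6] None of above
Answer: 2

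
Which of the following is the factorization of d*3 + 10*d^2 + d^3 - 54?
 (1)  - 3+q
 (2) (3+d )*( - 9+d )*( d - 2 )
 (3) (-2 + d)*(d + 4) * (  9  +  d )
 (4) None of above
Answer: 4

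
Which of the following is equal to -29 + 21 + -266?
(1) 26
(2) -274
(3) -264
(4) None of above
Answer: 2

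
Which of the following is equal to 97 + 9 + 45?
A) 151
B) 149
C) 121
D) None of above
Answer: A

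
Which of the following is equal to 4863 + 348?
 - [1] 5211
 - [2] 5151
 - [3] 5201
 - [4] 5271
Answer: 1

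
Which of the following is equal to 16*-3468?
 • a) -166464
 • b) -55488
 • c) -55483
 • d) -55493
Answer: b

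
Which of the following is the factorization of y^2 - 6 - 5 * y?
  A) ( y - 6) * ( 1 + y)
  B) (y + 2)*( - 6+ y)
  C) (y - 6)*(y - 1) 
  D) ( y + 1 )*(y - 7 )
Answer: A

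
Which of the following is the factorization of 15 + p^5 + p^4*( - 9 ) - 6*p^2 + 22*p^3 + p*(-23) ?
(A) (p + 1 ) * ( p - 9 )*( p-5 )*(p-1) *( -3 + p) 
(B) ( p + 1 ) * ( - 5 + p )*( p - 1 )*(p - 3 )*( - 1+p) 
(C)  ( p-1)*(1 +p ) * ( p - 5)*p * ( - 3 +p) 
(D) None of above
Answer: B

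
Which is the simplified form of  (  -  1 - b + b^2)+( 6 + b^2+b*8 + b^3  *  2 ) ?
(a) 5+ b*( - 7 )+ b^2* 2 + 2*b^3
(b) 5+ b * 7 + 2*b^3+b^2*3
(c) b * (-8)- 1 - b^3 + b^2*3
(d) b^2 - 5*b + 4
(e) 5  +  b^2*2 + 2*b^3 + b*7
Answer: e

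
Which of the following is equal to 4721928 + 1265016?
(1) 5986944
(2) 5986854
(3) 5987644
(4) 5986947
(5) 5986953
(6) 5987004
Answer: 1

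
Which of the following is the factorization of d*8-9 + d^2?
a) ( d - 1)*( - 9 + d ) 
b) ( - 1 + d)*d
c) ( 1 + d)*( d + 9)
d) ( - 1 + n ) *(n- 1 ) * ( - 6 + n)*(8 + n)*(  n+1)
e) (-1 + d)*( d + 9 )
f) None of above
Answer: e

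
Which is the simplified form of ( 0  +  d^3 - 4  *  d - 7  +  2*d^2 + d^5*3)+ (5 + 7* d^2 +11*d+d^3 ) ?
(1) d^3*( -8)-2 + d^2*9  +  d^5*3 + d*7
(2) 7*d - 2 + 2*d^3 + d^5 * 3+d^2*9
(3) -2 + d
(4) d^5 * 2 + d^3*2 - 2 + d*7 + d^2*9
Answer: 2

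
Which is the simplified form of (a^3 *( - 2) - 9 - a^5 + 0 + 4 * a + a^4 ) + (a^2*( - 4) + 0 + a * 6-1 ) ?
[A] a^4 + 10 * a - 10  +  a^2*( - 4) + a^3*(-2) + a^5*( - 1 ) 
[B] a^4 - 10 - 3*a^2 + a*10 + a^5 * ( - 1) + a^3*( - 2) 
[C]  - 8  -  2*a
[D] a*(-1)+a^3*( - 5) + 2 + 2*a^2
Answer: A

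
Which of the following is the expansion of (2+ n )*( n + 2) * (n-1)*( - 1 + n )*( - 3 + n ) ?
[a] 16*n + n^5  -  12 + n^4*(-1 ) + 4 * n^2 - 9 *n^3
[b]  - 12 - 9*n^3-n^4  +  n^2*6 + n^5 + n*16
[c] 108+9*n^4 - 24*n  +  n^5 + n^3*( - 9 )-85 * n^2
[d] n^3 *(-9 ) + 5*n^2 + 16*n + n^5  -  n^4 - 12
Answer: d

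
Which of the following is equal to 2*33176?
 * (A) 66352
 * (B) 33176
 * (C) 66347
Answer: A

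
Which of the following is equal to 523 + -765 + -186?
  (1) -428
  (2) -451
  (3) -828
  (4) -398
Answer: 1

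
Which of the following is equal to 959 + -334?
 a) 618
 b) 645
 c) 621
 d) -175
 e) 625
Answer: e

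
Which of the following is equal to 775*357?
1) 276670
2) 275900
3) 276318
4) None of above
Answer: 4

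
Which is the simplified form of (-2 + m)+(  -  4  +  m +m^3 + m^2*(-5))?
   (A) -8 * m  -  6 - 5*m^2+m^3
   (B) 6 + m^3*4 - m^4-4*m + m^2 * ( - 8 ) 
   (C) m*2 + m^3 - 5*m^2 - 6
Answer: C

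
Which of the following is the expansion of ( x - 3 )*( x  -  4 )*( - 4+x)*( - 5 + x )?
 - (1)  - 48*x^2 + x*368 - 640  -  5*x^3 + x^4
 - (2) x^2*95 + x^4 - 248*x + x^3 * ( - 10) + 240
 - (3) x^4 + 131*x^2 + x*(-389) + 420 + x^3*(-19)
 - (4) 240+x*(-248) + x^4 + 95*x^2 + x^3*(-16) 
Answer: 4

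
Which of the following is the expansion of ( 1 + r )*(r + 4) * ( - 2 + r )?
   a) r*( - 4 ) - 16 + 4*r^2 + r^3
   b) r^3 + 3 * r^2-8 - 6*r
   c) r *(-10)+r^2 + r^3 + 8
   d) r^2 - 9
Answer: b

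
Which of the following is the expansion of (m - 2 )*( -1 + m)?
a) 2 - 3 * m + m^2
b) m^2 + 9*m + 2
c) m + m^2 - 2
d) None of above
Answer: a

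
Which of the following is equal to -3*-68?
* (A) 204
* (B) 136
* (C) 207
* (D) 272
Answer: A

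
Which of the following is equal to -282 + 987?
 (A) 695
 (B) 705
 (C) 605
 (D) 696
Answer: B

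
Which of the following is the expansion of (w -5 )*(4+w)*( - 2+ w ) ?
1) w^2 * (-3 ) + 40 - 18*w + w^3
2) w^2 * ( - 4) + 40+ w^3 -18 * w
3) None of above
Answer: 1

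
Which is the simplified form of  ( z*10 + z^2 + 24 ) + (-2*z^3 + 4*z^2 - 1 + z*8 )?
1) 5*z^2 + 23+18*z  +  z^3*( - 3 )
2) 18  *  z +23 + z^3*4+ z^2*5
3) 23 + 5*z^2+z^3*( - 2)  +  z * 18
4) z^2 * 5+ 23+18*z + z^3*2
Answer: 3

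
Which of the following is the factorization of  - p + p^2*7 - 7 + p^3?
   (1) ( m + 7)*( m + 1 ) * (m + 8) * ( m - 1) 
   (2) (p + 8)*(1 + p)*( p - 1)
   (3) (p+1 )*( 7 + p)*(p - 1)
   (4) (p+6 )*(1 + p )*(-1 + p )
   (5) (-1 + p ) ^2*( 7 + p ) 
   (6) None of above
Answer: 3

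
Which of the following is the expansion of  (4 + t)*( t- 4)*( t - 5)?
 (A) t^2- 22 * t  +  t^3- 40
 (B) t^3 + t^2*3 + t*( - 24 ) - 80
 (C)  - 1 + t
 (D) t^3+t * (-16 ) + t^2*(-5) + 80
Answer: D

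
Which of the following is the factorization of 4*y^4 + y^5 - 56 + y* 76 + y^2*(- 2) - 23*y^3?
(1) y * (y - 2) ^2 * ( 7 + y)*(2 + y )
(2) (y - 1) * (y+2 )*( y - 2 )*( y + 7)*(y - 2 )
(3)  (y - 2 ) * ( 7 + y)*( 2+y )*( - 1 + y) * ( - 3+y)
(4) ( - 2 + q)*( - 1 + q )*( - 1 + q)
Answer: 2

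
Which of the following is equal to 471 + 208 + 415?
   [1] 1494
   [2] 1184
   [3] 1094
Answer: 3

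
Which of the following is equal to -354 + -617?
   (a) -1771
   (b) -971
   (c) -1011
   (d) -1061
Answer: b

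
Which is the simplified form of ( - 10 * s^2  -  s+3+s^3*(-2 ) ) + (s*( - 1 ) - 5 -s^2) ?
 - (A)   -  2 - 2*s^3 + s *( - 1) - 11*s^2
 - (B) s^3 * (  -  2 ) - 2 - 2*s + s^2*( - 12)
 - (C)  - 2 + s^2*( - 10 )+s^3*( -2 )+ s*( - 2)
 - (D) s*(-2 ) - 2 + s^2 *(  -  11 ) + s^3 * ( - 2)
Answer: D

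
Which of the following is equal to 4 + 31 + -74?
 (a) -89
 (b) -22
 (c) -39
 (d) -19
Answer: c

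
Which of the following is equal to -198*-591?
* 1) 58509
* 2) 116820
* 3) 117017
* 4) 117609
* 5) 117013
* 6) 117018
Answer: 6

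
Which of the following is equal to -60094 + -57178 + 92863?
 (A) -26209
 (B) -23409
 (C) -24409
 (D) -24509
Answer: C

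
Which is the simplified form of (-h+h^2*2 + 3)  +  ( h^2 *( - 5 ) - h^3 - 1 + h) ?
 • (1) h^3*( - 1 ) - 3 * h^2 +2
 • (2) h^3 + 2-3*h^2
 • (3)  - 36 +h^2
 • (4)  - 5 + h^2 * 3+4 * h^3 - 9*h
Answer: 1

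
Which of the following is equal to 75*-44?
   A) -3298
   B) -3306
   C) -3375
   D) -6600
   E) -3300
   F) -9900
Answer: E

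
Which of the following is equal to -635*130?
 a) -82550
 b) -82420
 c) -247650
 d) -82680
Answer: a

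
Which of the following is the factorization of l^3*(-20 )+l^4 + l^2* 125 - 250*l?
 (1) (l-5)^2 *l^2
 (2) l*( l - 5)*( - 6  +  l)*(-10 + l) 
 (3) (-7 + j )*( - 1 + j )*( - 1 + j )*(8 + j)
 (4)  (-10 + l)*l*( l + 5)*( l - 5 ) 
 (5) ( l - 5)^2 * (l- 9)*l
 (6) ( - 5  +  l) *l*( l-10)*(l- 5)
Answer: 6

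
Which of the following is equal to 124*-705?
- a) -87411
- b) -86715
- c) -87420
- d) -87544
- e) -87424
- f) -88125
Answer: c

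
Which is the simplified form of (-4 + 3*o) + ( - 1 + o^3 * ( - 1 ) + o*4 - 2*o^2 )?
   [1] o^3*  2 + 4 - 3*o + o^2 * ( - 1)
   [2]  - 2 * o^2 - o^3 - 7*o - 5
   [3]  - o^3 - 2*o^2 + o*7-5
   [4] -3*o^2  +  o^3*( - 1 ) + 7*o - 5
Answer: 3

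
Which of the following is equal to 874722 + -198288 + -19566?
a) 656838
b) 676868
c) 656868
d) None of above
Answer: c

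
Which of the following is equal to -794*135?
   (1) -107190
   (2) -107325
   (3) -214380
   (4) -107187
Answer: 1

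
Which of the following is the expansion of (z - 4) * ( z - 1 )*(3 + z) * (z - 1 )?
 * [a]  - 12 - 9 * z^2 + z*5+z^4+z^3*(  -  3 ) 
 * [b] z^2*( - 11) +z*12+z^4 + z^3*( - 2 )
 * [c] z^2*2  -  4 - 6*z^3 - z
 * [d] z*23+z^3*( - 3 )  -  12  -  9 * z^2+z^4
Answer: d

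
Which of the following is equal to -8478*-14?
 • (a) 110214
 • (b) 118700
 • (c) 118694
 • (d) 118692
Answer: d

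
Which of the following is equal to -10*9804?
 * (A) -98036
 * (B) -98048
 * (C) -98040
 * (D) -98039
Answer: C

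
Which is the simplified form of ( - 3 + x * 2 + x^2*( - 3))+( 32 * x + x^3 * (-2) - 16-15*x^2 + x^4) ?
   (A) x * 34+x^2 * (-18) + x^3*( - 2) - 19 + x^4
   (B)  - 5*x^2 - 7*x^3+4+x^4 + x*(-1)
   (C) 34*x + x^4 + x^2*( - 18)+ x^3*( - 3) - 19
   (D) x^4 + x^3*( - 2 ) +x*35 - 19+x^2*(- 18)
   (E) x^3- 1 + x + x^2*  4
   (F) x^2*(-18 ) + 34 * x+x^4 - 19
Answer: A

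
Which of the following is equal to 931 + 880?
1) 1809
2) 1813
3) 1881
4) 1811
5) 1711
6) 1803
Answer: 4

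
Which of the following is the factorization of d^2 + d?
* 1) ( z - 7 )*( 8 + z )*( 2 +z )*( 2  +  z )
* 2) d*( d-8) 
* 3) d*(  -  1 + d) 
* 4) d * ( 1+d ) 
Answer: 4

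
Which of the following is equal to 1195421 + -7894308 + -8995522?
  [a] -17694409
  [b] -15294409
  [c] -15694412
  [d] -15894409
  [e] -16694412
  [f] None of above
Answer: f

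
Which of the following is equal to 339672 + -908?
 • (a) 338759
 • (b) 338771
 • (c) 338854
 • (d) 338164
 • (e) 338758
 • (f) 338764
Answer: f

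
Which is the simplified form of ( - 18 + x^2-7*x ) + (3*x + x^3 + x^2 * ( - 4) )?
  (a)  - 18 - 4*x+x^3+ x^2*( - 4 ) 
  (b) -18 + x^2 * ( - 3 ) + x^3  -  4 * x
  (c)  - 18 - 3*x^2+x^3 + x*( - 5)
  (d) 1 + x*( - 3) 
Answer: b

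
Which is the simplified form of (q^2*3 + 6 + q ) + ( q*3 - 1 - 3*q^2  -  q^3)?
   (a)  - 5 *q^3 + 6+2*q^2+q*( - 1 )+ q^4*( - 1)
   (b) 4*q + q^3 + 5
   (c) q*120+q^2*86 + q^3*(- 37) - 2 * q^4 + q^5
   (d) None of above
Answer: d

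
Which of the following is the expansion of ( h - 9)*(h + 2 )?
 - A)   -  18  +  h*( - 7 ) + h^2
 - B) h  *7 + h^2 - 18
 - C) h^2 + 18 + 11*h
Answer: A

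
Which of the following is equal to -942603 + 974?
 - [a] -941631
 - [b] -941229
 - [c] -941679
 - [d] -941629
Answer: d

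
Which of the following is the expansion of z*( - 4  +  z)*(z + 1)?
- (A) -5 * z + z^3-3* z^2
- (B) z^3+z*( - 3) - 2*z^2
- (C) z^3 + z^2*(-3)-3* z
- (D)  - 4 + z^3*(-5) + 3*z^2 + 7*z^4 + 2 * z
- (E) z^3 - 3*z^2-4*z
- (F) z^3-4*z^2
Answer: E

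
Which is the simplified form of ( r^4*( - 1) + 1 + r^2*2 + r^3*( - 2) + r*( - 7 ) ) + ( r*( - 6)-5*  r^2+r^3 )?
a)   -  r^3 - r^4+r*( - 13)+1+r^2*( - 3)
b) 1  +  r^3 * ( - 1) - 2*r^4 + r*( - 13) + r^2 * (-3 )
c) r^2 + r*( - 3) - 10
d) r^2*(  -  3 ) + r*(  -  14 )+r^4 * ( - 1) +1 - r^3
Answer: a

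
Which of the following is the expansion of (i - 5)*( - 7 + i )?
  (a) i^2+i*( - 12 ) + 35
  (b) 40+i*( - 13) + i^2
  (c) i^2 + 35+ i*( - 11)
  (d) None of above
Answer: a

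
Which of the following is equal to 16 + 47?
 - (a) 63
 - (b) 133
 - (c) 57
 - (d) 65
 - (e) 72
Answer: a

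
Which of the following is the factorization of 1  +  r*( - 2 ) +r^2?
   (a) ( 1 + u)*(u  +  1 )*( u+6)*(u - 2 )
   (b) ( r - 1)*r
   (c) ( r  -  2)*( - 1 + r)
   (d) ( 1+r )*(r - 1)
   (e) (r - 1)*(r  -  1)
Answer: e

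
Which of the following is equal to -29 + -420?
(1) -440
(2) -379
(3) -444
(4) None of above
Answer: 4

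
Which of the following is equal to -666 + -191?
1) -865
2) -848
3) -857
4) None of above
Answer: 3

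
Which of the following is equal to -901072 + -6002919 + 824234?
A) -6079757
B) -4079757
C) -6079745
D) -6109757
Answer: A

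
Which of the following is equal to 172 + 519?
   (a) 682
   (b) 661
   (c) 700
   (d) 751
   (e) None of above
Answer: e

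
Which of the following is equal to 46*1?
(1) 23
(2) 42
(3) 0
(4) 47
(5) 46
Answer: 5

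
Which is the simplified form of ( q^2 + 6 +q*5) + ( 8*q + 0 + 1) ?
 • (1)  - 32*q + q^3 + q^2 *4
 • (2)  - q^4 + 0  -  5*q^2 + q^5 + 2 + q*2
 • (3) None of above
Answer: 3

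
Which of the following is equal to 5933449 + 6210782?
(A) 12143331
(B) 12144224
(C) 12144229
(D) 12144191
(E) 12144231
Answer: E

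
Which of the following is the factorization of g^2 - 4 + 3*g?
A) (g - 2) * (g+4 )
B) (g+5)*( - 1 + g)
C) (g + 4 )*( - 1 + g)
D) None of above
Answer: C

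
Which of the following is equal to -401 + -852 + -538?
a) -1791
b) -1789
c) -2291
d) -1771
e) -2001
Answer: a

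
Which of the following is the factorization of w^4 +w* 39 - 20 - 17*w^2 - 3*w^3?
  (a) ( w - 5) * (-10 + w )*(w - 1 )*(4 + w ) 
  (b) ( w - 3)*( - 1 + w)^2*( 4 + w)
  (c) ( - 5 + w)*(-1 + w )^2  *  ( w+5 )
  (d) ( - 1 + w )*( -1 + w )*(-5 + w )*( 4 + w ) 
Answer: d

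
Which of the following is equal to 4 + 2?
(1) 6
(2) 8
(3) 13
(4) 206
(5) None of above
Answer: 1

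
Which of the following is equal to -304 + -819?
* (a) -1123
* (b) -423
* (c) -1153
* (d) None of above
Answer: a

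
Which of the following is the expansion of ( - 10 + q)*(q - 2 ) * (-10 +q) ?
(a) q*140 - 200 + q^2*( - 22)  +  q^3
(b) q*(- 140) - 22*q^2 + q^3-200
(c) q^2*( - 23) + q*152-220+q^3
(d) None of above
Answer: a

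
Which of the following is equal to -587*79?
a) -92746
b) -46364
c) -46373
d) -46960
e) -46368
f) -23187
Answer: c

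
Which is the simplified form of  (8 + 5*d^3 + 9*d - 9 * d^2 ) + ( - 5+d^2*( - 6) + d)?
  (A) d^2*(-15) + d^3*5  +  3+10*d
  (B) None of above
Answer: A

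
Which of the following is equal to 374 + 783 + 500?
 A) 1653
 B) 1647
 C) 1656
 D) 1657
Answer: D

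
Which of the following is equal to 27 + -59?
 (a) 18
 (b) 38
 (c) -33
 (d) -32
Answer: d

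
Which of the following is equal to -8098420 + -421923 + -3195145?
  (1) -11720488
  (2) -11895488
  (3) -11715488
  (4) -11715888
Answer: 3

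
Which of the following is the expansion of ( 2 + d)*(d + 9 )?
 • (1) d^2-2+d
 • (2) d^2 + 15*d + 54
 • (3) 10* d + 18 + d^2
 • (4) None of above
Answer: 4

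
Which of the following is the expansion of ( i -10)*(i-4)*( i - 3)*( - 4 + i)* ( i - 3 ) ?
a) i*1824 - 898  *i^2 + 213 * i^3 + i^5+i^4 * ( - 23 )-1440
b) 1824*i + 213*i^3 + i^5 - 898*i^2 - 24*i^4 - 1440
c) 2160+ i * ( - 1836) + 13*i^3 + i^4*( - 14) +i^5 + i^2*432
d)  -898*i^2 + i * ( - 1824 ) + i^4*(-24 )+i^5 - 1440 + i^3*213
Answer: b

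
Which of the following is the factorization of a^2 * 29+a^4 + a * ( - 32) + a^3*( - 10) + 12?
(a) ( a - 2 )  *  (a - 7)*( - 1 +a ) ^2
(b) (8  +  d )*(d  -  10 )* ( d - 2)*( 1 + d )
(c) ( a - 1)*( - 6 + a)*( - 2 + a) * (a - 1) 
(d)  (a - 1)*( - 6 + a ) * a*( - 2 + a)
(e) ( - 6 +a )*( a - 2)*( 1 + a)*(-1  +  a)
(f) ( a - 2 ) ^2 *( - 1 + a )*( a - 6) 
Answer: c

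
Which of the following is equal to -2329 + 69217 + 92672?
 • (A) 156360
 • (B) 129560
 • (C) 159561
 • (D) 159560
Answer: D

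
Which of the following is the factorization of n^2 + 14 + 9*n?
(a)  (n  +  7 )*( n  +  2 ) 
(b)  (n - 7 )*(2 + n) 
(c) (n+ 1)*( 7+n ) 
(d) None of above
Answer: a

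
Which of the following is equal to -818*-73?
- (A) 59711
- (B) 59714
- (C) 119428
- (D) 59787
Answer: B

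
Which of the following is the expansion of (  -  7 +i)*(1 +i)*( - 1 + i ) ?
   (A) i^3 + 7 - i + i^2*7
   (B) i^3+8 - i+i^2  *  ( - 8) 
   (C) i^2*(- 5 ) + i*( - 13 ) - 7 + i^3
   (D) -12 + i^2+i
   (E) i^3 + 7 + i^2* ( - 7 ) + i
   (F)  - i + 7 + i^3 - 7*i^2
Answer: F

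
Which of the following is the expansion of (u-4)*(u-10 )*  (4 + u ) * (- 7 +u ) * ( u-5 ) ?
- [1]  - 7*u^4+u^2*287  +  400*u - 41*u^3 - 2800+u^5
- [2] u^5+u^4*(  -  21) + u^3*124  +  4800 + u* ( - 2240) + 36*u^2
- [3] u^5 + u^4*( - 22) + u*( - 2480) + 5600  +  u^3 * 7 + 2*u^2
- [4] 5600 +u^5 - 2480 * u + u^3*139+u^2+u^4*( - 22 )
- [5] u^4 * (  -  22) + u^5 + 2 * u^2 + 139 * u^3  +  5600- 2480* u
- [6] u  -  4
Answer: 5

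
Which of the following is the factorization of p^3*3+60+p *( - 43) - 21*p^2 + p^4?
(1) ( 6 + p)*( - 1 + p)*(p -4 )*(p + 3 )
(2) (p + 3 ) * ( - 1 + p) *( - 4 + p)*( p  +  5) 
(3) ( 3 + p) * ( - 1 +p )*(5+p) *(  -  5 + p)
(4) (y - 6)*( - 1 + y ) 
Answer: 2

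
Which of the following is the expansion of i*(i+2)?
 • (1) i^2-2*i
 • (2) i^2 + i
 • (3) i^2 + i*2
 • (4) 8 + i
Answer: 3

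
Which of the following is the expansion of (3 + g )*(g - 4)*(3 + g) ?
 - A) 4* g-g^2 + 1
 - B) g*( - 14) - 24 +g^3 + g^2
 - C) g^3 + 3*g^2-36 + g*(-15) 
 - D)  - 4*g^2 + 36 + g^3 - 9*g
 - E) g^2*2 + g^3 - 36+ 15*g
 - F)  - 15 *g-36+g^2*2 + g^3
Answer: F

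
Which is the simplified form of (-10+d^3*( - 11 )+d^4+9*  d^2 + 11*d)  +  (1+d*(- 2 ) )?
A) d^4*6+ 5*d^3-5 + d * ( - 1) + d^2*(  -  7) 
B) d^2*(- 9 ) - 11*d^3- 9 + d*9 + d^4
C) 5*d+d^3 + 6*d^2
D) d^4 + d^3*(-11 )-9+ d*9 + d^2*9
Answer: D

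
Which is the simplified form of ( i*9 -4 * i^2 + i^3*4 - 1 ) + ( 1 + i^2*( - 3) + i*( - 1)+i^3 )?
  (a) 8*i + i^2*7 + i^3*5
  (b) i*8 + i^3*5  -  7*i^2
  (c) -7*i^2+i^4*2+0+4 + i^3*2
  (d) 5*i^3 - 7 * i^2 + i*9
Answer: b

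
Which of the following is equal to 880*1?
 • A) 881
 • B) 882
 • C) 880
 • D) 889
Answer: C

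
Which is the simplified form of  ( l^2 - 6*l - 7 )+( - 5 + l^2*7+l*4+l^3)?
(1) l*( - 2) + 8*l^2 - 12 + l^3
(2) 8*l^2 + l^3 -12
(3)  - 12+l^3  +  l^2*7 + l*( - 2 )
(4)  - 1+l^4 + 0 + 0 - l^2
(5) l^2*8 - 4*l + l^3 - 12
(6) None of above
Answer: 1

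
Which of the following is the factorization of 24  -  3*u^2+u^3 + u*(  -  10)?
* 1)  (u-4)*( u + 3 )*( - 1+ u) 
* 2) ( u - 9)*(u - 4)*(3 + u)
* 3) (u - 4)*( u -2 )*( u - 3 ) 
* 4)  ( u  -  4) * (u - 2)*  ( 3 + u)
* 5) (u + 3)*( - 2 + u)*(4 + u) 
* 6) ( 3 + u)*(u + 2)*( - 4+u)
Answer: 4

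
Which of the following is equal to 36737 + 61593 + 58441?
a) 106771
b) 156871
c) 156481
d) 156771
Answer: d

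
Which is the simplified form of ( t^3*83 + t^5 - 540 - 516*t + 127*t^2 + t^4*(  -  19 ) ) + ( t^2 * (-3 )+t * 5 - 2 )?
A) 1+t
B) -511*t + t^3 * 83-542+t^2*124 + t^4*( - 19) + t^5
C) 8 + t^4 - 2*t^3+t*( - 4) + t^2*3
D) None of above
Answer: B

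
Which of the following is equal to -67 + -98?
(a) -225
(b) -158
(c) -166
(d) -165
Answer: d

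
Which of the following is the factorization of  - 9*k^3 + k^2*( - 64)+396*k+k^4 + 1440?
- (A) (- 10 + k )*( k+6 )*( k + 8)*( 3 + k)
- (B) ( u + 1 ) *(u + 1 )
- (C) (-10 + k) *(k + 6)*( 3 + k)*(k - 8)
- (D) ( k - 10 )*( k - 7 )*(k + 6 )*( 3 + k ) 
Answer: C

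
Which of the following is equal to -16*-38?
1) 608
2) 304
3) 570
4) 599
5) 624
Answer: 1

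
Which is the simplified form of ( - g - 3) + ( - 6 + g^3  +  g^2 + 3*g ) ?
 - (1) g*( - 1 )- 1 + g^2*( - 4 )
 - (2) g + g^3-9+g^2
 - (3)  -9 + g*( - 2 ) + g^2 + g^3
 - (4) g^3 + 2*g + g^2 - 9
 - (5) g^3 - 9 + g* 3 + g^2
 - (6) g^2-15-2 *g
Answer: 4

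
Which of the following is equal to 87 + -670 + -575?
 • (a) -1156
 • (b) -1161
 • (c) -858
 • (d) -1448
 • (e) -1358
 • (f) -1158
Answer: f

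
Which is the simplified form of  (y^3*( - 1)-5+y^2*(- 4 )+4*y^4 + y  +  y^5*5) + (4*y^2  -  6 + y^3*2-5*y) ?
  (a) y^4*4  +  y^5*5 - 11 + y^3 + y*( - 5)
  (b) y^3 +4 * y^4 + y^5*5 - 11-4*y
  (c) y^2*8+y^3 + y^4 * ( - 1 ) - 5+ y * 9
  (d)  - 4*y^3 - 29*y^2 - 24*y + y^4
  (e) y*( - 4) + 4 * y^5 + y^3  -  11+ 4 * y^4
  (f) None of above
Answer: b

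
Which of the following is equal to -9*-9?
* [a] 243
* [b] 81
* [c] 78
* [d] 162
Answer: b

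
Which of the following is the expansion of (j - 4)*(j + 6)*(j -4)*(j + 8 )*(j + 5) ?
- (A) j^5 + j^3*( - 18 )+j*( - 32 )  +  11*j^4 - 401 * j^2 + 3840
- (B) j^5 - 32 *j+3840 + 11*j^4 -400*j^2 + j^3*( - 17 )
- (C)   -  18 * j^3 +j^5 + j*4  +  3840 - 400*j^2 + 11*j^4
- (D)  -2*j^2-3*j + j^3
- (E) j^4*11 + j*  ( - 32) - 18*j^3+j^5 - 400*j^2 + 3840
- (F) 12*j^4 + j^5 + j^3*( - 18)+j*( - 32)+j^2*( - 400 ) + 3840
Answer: E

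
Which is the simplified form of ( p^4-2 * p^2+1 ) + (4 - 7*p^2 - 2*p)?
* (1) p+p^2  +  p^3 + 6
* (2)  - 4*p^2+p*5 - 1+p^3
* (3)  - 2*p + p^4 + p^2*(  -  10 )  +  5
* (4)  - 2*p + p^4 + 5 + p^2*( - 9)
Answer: 4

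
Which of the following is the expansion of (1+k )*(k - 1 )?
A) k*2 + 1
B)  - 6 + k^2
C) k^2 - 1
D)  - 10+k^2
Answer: C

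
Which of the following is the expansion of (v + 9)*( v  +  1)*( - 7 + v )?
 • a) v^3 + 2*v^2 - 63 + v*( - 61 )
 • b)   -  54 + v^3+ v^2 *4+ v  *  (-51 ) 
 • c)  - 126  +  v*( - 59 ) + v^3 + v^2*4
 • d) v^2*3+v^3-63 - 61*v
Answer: d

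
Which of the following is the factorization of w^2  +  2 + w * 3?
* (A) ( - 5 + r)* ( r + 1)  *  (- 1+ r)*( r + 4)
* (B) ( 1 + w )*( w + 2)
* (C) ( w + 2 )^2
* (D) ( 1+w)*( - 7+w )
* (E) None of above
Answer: B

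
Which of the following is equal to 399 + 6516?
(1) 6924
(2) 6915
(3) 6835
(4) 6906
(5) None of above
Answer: 2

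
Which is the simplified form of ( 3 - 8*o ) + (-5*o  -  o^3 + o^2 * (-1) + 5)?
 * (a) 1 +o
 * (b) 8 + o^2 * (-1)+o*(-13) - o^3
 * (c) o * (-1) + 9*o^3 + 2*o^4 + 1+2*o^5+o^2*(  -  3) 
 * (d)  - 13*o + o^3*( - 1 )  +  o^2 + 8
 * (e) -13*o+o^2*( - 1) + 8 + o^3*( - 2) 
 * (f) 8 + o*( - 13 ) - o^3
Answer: b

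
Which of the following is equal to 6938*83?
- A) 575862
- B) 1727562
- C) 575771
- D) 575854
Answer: D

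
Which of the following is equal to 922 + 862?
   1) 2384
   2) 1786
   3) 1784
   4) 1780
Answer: 3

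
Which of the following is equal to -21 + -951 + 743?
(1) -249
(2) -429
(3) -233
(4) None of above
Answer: 4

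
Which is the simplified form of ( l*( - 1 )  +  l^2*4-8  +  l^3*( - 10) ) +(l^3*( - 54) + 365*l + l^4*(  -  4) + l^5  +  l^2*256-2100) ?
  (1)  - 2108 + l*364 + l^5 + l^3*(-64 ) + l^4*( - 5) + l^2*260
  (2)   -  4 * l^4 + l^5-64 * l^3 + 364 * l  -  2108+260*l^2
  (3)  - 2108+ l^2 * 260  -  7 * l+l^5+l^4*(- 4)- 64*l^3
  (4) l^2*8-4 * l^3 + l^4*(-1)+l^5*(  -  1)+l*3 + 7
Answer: 2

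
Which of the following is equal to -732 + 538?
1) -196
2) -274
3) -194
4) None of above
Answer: 3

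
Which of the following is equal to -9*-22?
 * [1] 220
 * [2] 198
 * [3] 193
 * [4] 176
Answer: 2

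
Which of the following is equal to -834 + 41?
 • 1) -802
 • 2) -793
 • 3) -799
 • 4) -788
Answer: 2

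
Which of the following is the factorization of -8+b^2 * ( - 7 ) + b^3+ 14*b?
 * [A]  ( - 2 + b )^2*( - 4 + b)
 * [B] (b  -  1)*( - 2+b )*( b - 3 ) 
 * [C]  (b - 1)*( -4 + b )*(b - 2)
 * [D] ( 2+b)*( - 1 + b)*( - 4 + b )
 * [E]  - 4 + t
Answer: C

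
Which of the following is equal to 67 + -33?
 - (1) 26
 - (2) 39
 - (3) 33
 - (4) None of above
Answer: 4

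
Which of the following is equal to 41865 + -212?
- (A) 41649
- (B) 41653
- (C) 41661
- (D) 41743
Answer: B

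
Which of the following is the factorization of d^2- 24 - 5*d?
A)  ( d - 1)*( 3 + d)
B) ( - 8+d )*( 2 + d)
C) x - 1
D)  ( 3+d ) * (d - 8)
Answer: D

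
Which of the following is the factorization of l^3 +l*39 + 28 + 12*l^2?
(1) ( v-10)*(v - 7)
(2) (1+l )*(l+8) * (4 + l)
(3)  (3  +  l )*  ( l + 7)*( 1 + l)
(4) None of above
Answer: 4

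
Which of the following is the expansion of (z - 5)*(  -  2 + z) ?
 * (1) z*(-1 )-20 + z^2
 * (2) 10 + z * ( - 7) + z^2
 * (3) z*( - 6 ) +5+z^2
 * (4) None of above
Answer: 2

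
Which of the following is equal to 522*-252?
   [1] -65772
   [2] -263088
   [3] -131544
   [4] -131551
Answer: 3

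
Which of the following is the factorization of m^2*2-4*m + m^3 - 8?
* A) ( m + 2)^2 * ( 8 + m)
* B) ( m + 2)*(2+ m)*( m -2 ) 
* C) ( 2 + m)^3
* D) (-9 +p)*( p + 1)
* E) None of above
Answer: B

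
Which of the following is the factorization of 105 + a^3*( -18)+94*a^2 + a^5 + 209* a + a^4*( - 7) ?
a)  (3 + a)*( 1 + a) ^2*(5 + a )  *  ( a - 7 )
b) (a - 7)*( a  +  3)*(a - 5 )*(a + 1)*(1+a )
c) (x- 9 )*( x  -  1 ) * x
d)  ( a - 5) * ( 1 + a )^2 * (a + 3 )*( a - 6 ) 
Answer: b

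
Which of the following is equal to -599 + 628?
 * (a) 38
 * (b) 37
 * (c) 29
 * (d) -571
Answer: c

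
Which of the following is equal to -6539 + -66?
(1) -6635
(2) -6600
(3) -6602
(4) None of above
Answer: 4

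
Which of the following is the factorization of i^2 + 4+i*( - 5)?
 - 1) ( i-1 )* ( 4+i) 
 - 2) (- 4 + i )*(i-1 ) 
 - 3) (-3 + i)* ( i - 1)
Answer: 2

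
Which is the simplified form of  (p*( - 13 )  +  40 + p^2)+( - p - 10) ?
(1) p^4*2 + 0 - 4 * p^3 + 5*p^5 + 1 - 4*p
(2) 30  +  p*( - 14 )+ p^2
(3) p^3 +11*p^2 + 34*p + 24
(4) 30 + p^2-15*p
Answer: 2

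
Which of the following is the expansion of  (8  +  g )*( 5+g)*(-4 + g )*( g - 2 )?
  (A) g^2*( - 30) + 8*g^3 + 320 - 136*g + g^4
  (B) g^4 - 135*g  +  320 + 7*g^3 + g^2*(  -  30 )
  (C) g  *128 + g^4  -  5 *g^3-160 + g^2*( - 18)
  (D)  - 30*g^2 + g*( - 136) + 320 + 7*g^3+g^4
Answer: D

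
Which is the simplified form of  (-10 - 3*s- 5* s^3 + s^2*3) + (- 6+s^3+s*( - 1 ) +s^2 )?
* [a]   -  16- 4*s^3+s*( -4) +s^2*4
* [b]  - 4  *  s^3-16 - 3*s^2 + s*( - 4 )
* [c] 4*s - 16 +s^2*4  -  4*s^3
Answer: a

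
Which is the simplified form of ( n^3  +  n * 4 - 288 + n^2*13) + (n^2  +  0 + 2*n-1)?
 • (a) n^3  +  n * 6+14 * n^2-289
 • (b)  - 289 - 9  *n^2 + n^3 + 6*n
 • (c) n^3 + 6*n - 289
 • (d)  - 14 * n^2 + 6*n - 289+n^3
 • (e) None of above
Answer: a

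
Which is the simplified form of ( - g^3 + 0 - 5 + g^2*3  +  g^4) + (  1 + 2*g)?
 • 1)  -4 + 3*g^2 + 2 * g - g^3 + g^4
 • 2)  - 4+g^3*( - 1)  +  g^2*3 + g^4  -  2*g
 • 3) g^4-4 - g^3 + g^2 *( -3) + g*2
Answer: 1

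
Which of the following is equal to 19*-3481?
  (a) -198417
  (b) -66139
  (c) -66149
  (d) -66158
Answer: b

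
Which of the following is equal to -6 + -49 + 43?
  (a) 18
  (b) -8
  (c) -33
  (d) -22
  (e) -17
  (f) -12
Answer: f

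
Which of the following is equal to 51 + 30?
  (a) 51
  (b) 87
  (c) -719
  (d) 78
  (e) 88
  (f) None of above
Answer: f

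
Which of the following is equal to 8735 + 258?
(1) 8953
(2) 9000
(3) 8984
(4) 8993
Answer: 4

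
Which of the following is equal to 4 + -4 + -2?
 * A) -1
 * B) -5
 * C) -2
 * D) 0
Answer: C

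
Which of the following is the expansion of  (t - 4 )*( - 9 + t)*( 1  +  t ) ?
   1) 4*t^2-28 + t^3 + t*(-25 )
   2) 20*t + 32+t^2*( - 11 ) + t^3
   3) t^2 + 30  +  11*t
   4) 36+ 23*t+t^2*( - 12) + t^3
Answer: 4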